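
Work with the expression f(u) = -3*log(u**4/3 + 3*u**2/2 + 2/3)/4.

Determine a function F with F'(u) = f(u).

An antiderivative F(u) passes only if d/du[F] lands on f(u) exactly.
Check: d/du[-3*(u*log(u**4/3 + 3*u**2/2 + 2/3) - 4*u + 4*atan(u/2) + sqrt(2)*atan(sqrt(2)*u))/4] = -3*log(2*u**4 + 9*u**2 + 4)/4 + 3*log(6)/4, which equals f(u).

An antiderivative is F(u) = -3*(u*log(u**4/3 + 3*u**2/2 + 2/3) - 4*u + 4*atan(u/2) + sqrt(2)*atan(sqrt(2)*u))/4.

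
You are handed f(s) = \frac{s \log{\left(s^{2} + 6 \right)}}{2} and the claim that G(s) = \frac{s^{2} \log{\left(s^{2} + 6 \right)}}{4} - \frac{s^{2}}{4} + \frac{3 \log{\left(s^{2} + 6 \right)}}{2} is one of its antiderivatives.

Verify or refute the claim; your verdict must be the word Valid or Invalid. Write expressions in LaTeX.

d/ds[G] = \frac{s \log{\left(s^{2} + 6 \right)}}{2}
This equals f(s) exactly, so the claim holds.

Valid: G'(s) = f(s).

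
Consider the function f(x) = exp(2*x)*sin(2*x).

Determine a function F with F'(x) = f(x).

Since d/dx undoes antidifferentiation here, F'(x) = f(x) is required of F(x).
Check: d/dx[(sin(2*x) - cos(2*x))*exp(2*x)/4] = exp(2*x)*sin(2*x) = f(x).

An antiderivative is F(x) = (sin(2*x) - cos(2*x))*exp(2*x)/4.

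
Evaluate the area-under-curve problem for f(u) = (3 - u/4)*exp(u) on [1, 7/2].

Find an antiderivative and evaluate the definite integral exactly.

Recognize the product-rule pattern: f = v'r + vr' with v = 13/4 - u/4, r = exp(u), so integration by parts undoes it.
F(u) = -u*exp(u)/4 + 13*exp(u)/4 is an antiderivative of f.
Check: d/du[-u*exp(u)/4 + 13*exp(u)/4] = -u*exp(u)/4 + 3*exp(u), which equals f(u).
F(7/2) = 19*exp(7/2)/8; F(1) = 3*exp(1).
Integral = F(7/2) - F(1) = -3*exp(1) + 19*exp(7/2)/8.

Antiderivative: F(u) = -u*exp(u)/4 + 13*exp(u)/4; value = -3*exp(1) + 19*exp(7/2)/8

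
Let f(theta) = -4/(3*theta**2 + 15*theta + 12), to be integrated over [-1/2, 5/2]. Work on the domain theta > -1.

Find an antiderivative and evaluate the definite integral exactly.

Antiderivative: F(theta) = -4*log(theta + 1)/9 + 4*log(theta + 4)/9; value = -8*log(7/2)/9 - 4*log(2)/9 + 4*log(13/2)/9

Factor the denominator (3*(theta + 1)*(theta + 4)) and decompose: f = 4/(9*(theta + 4)) - 4/(9*(theta + 1)); each piece integrates to a log, atan, or power term.
F(theta) = -4*log(theta + 1)/9 + 4*log(theta + 4)/9 is an antiderivative of f.
Check: d/dtheta[-4*log(theta + 1)/9 + 4*log(theta + 4)/9] = -4/(3*theta**2 + 15*theta + 12) = f(theta).
F(5/2) = -4*log(7/2)/9 + 4*log(13/2)/9; F(-1/2) = 4*log(2)/9 + 4*log(7/2)/9.
Integral = F(5/2) - F(-1/2) = -8*log(7/2)/9 - 4*log(2)/9 + 4*log(13/2)/9.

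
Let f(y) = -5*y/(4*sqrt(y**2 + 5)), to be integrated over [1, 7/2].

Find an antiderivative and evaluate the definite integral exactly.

Antiderivative: F(y) = -5*sqrt(y**2 + 5)/4; value = -5*sqrt(69)/8 + 5*sqrt(6)/4

The substitution u = y**2 + 5 works: f is exactly (dF/du)*(du/dy) for that inner function.
F(y) = -5*sqrt(y**2 + 5)/4 is an antiderivative of f.
Check: d/dy[-5*sqrt(y**2 + 5)/4] = -5*y/(4*sqrt(y**2 + 5)) = f(y).
F(7/2) = -5*sqrt(69)/8; F(1) = -5*sqrt(6)/4.
Integral = F(7/2) - F(1) = -5*sqrt(69)/8 + 5*sqrt(6)/4.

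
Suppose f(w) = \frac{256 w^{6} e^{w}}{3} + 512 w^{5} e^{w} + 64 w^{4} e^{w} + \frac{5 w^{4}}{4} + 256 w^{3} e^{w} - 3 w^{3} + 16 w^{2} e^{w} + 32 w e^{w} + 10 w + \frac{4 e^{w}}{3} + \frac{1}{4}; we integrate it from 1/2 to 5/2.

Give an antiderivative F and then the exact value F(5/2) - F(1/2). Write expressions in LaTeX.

Antiderivative: F(w) = \frac{3 w^{5} - 9 w^{4} + 60 w^{2} + 3 w + 16 \left(4 w^{2} + 1\right)^{3} e^{w} - 12}{12}; value = - \frac{32 e^{\frac{1}{2}}}{3} + \frac{821}{32} + \frac{70304 e^{\frac{5}{2}}}{3}

The integrand splits into summands that can be handled one at a time.
F(w) = \frac{3 w^{5} - 9 w^{4} + 60 w^{2} + 3 w + 16 \left(4 w^{2} + 1\right)^{3} e^{w} - 12}{12} is an antiderivative of f.
Check: d/dw[\frac{3 w^{5} - 9 w^{4} + 60 w^{2} + 3 w + 16 \left(4 w^{2} + 1\right)^{3} e^{w} - 12}{12}] = \frac{256 w^{6} e^{w}}{3} + 512 w^{5} e^{w} + 64 w^{4} e^{w} + \frac{5 w^{4}}{4} + 256 w^{3} e^{w} - 3 w^{3} + 16 w^{2} e^{w} + 32 w e^{w} + 10 w + \frac{4 e^{w}}{3} + \frac{1}{4} = f(w).
F(5/2) = \frac{3327}{128} + \frac{70304 e^{\frac{5}{2}}}{3}; F(1/2) = \frac{43}{128} + \frac{32 e^{\frac{1}{2}}}{3}.
Integral = F(5/2) - F(1/2) = - \frac{32 e^{\frac{1}{2}}}{3} + \frac{821}{32} + \frac{70304 e^{\frac{5}{2}}}{3}.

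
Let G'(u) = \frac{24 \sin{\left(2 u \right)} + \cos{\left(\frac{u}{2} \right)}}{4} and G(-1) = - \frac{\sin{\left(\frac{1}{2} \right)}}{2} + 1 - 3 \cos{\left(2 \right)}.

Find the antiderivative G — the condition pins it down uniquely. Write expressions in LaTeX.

G(u) = \frac{\sin{\left(\frac{u}{2} \right)}}{2} - 3 \cos{\left(2 u \right)} + 1

For G(u) to be correct, d/du[G] must agree with the stated G'(u) identically.
A general antiderivative is \frac{\sin{\left(\frac{u}{2} \right)}}{2} - 3 \cos{\left(2 u \right)} + C.
The condition gives C = - \frac{\sin{\left(\frac{1}{2} \right)}}{2} + 1 - 3 \cos{\left(2 \right)} - (- \frac{\sin{\left(\frac{1}{2} \right)}}{2} - 3 \cos{\left(2 \right)}) = 1.
So G(u) = \frac{\sin{\left(\frac{u}{2} \right)}}{2} - 3 \cos{\left(2 u \right)} + 1.
Check: d/du[\frac{\sin{\left(\frac{u}{2} \right)}}{2} - 3 \cos{\left(2 u \right)} + 1] = 6 \sin{\left(2 u \right)} + \frac{\cos{\left(\frac{u}{2} \right)}}{4}, which equals G'(u).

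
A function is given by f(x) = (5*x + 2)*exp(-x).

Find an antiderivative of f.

An antiderivative is F(x) = (-5*x - 7)*exp(-x).

f has the shape u'v + uv' for u = -5*x - 7 and v = exp(-x) — it is the derivative of the product u*v.
Check: d/dx[(-5*x - 7)*exp(-x)] = (5*x + 2)*exp(-x) = f(x).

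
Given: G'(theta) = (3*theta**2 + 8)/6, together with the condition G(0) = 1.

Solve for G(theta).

G(theta) = theta**3/6 + 4*theta/3 + 1

For G(theta) to be correct, d/dtheta[G] must agree with the stated G'(theta) identically.
A general antiderivative is theta**3/6 + 4*theta/3 + C.
The condition gives C = 1 - (0) = 1.
So G(theta) = theta**3/6 + 4*theta/3 + 1.
Check: d/dtheta[theta**3/6 + 4*theta/3 + 1] = theta**2/2 + 4/3, which equals G'(theta).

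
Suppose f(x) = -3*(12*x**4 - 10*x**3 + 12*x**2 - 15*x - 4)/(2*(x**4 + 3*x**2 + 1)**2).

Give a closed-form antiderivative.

f has the shape u'v + uv' for u = 1/(2*x**4/3 + 2*x**2 + 2/3) and v = 4*x - 5/2 — it is the derivative of the product u*v.
Check: d/dx[4*x/(2*x**4/3 + 2*x**2 + 2/3) - 5/(4*x**4/3 + 4*x**2 + 4/3)] = (-36*x**4 + 30*x**3 - 36*x**2 + 45*x + 12)/(2*x**8 + 12*x**6 + 22*x**4 + 12*x**2 + 2), which equals f(x).

An antiderivative is F(x) = 4*x/(2*x**4/3 + 2*x**2 + 2/3) - 5/(4*x**4/3 + 4*x**2 + 4/3).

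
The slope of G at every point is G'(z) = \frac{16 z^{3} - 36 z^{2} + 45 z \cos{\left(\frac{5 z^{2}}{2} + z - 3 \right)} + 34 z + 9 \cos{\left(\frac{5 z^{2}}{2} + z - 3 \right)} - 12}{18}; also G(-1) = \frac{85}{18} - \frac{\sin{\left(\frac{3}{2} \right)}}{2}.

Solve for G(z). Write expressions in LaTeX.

Differentiate the proposed G(z) back; it has to land on the given G'(z).
A general antiderivative is \frac{\left(\frac{2 z^{2}}{3} - z + \frac{2}{3}\right)^{2}}{2} + \frac{\sin{\left(\frac{5 z^{2}}{2} + z - 3 \right)}}{2} + C.
The condition gives C = \frac{85}{18} - \frac{\sin{\left(\frac{3}{2} \right)}}{2} - (\frac{49}{18} - \frac{\sin{\left(\frac{3}{2} \right)}}{2}) = 2.
So G(z) = \frac{\left(\frac{2 z^{2}}{3} - z + \frac{2}{3}\right)^{2}}{2} + \frac{\sin{\left(\frac{5 z^{2}}{2} + z - 3 \right)}}{2} + 2.
Check: d/dz[\frac{\left(\frac{2 z^{2}}{3} - z + \frac{2}{3}\right)^{2}}{2} + \frac{\sin{\left(\frac{5 z^{2}}{2} + z - 3 \right)}}{2} + 2] = \frac{8 z^{3}}{9} - 2 z^{2} + \frac{5 z \cos{\left(\frac{5 z^{2}}{2} + z - 3 \right)}}{2} + \frac{17 z}{9} + \frac{\cos{\left(\frac{5 z^{2}}{2} + z - 3 \right)}}{2} - \frac{2}{3}, which equals G'(z).

G(z) = \frac{\left(\frac{2 z^{2}}{3} - z + \frac{2}{3}\right)^{2}}{2} + \frac{\sin{\left(\frac{5 z^{2}}{2} + z - 3 \right)}}{2} + 2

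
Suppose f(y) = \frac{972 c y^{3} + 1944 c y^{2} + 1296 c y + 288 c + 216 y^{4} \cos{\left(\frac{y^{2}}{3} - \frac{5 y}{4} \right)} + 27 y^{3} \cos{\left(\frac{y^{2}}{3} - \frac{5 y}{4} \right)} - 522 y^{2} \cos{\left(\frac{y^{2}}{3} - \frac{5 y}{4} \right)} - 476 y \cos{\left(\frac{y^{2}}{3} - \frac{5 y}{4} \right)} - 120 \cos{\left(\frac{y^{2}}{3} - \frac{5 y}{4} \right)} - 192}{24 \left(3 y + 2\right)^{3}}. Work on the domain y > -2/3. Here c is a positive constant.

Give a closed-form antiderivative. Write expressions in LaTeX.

An antiderivative is F(y) = \frac{81 c y^{3} + 108 c y^{2} + 36 c y + 27 y^{2} \sin{\left(\frac{y^{2}}{3} - \frac{5 y}{4} \right)} + 36 y \sin{\left(\frac{y^{2}}{3} - \frac{5 y}{4} \right)} + 12 \sin{\left(\frac{y^{2}}{3} - \frac{5 y}{4} \right)} + 8}{6 \left(3 y + 2\right)^{2}}.

For F(y) to be correct the identity F'(y) - f(y) = 0 must hold.
Check: d/dy[\frac{81 c y^{3} + 108 c y^{2} + 36 c y + 27 y^{2} \sin{\left(\frac{y^{2}}{3} - \frac{5 y}{4} \right)} + 36 y \sin{\left(\frac{y^{2}}{3} - \frac{5 y}{4} \right)} + 12 \sin{\left(\frac{y^{2}}{3} - \frac{5 y}{4} \right)} + 8}{6 \left(3 y + 2\right)^{2}}] = \frac{972 c y^{3} + 1944 c y^{2} + 1296 c y + 288 c + 216 y^{4} \cos{\left(\frac{y^{2}}{3} - \frac{5 y}{4} \right)} + 27 y^{3} \cos{\left(\frac{y^{2}}{3} - \frac{5 y}{4} \right)} - 522 y^{2} \cos{\left(\frac{y^{2}}{3} - \frac{5 y}{4} \right)} - 476 y \cos{\left(\frac{y^{2}}{3} - \frac{5 y}{4} \right)} - 120 \cos{\left(\frac{y^{2}}{3} - \frac{5 y}{4} \right)} - 192}{648 y^{3} + 1296 y^{2} + 864 y + 192}, which equals f(y).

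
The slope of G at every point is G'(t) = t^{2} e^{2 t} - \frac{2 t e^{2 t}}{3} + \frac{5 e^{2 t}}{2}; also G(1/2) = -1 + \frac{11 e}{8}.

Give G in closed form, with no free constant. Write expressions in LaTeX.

G(t) = \frac{\left(3 t^{2} - 5 t + 10\right) e^{2 t} - 6}{6}

Recognize the product-rule pattern: G'(t) = u'v + uv' with u = \frac{t^{2}}{2} - \frac{5 t}{6} + \frac{5}{3}, v = e^{2 t}, so integration by parts undoes it.
A general antiderivative is \frac{\left(3 t^{2} - 5 t + 10\right) e^{2 t}}{6} + C.
The condition gives C = -1 + \frac{11 e}{8} - (\frac{11 e}{8}) = -1.
So G(t) = \frac{\left(3 t^{2} - 5 t + 10\right) e^{2 t} - 6}{6}.
Check: d/dt[\frac{\left(3 t^{2} - 5 t + 10\right) e^{2 t} - 6}{6}] = t^{2} e^{2 t} - \frac{2 t e^{2 t}}{3} + \frac{5 e^{2 t}}{2} = G'(t).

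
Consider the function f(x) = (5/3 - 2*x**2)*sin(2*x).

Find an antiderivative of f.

Check any antiderivative F(x) by computing F'(x) and comparing it with f(x).
Check: d/dx[(3*x**2*cos(2*x) - 3*x*sin(2*x) - 4*cos(2*x))/3] = -2*x**2*sin(2*x) + 5*sin(2*x)/3, which equals f(x).

An antiderivative is F(x) = (3*x**2*cos(2*x) - 3*x*sin(2*x) - 4*cos(2*x))/3.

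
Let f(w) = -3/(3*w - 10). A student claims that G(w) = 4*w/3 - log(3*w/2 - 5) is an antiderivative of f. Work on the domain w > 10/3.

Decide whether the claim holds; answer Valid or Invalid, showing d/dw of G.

d/dw[G] = (12*w - 49)/(9*w - 30)
d/dw[G] - f(w) = 4/3 != 0.

Invalid: d/dw[G] - f = 4/3, which is not 0.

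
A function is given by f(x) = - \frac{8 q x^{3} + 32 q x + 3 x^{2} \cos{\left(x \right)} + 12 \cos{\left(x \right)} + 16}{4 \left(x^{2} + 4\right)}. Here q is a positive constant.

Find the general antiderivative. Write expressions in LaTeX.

Check any antiderivative F(x) by computing F'(x) and comparing it with f(x).
Check: d/dx[- \frac{4 q x^{2} + 3 \sin{\left(x \right)} + 8 \operatorname{atan}{\left(\frac{x}{2} \right)}}{4}] = \frac{- 8 q x^{3} - 32 q x - 3 x^{2} \cos{\left(x \right)} - 12 \cos{\left(x \right)} - 16}{4 x^{2} + 16}, which equals f(x).

F(x) = - \frac{4 q x^{2} + 3 \sin{\left(x \right)} + 8 \operatorname{atan}{\left(\frac{x}{2} \right)}}{4} + C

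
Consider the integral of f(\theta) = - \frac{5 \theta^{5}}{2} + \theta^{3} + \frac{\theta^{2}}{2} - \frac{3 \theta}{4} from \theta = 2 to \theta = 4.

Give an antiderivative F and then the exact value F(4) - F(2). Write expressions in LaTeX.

Antiderivative: F(\theta) = - \frac{5 \theta^{6}}{12} + \frac{\theta^{4}}{4} + \frac{\theta^{3}}{6} - \frac{3 \theta^{2}}{8}; value = - \frac{9691}{6}

Integrate term by term and add the pieces.
F(\theta) = - \frac{5 \theta^{6}}{12} + \frac{\theta^{4}}{4} + \frac{\theta^{3}}{6} - \frac{3 \theta^{2}}{8} is an antiderivative of f.
Check: d/d\theta[- \frac{5 \theta^{6}}{12} + \frac{\theta^{4}}{4} + \frac{\theta^{3}}{6} - \frac{3 \theta^{2}}{8}] = - \frac{5 \theta^{5}}{2} + \theta^{3} + \frac{\theta^{2}}{2} - \frac{3 \theta}{4} = f(\theta).
F(4) = -1638; F(2) = - \frac{137}{6}.
Integral = F(4) - F(2) = - \frac{9691}{6}.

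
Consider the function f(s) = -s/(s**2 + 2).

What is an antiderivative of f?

The substitution u = s**2 + 2 works: f is exactly (dF/du)*(du/ds) for that inner function.
Check: d/ds[-log(s**2 + 2)/2] = -s/(s**2 + 2) = f(s).

An antiderivative is F(s) = -log(s**2 + 2)/2.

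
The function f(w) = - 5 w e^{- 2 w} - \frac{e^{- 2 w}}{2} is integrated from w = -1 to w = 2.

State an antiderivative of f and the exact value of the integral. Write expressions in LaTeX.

f has the shape u'v + uv' for u = \frac{5 w}{2} + \frac{3}{2} and v = e^{- 2 w} — it is the derivative of the product u*v.
F(w) = \frac{\left(5 w + 3\right) e^{- 2 w}}{2} is an antiderivative of f.
Check: d/dw[\frac{\left(5 w + 3\right) e^{- 2 w}}{2}] = \frac{\left(- 10 w - 1\right) e^{- 2 w}}{2}, which equals f(w).
F(2) = \frac{13}{2 e^{4}}; F(-1) = - e^{2}.
Integral = F(2) - F(-1) = \frac{13}{2 e^{4}} + e^{2}.

Antiderivative: F(w) = \frac{\left(5 w + 3\right) e^{- 2 w}}{2}; value = \frac{13}{2 e^{4}} + e^{2}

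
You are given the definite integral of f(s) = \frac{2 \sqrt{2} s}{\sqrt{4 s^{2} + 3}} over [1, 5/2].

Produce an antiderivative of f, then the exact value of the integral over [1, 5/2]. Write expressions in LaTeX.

f matches the chain-rule pattern g'(h)*h' with inner function h(s) = 2 s^{2} + \frac{3}{2}; substituting u = h(s) collapses the integral.
F(s) = \frac{\sqrt{2} \sqrt{4 s^{2} + 3}}{2} is an antiderivative of f.
Check: d/ds[\frac{\sqrt{2} \sqrt{4 s^{2} + 3}}{2}] = \frac{2 \sqrt{2} s}{\sqrt{4 s^{2} + 3}} = f(s).
F(5/2) = \sqrt{14}; F(1) = \frac{\sqrt{14}}{2}.
Integral = F(5/2) - F(1) = \frac{\sqrt{14}}{2}.

Antiderivative: F(s) = \frac{\sqrt{2} \sqrt{4 s^{2} + 3}}{2}; value = \frac{\sqrt{14}}{2}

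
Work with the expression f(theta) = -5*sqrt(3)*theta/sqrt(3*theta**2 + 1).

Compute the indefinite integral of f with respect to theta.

f matches the chain-rule pattern g'(h)*h' with inner function h(theta) = theta**2 + 1/3; substituting u = h(theta) collapses the integral.
Check: d/dtheta[-5*sqrt(3)*sqrt(3*theta**2 + 1)/3] = -5*sqrt(3)*theta/sqrt(3*theta**2 + 1) = f(theta).

F(theta) = -5*sqrt(3)*sqrt(3*theta**2 + 1)/3 + C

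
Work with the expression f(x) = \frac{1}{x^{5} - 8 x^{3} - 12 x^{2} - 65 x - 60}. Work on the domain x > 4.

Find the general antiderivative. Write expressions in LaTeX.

F(x) = \frac{4 \log{\left(x - 4 \right)} - 49 \log{\left(x + 1 \right)} + 15 \log{\left(x + 3 \right)} + 15 \log{\left(x^{2} + 5 \right)} - 4 \sqrt{5} \operatorname{atan}{\left(\frac{\sqrt{5} x}{5} \right)}}{2940} + C

Factor the denominator (\left(x - 4\right) \left(x + 1\right) \left(x + 3\right) \left(x^{2} + 5\right)) and decompose: f = \frac{3 x - 2}{294 \left(x^{2} + 5\right)} + \frac{1}{196 \left(x + 3\right)} - \frac{1}{60 \left(x + 1\right)} + \frac{1}{735 \left(x - 4\right)}; each piece integrates to a log, atan, or power term.
Check: d/dx[\frac{4 \log{\left(x - 4 \right)} - 49 \log{\left(x + 1 \right)} + 15 \log{\left(x + 3 \right)} + 15 \log{\left(x^{2} + 5 \right)} - 4 \sqrt{5} \operatorname{atan}{\left(\frac{\sqrt{5} x}{5} \right)}}{2940}] = \frac{1}{x^{5} - 8 x^{3} - 12 x^{2} - 65 x - 60} = f(x).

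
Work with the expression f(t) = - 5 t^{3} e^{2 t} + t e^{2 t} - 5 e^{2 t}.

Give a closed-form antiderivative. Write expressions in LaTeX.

Recognize the product-rule pattern: f = u'v + uv' with u = - \frac{5 t^{3}}{2} + \frac{15 t^{2}}{4} - \frac{13 t}{4} - \frac{7}{8}, v = e^{2 t}, so integration by parts undoes it.
Check: d/dt[- \frac{\left(20 t^{3} - 30 t^{2} + 26 t + 7\right) e^{2 t}}{8}] = - 5 t^{3} e^{2 t} + t e^{2 t} - 5 e^{2 t} = f(t).

An antiderivative is F(t) = - \frac{\left(20 t^{3} - 30 t^{2} + 26 t + 7\right) e^{2 t}}{8}.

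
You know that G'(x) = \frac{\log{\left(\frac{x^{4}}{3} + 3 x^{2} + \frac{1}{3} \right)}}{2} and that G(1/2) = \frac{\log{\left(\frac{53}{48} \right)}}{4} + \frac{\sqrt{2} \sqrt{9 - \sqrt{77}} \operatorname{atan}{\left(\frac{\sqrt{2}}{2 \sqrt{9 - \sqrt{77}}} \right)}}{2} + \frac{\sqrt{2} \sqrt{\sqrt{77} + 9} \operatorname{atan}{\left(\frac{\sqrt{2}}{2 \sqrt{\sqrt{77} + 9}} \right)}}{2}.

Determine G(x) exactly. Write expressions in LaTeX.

G(x) = \frac{x \log{\left(\frac{x^{4}}{3} + 3 x^{2} + \frac{1}{3} \right)}}{2} - 2 x + 2 \sqrt{\frac{9}{8} - \frac{\sqrt{77}}{8}} \operatorname{atan}{\left(\frac{\sqrt{2} x}{\sqrt{9 - \sqrt{77}}} \right)} + 2 \sqrt{\frac{\sqrt{77}}{8} + \frac{9}{8}} \operatorname{atan}{\left(\frac{\sqrt{2} x}{\sqrt{\sqrt{77} + 9}} \right)} + 1

For G(x) to be correct, d/dx[G] must agree with the stated G'(x) identically.
A general antiderivative is \frac{x \log{\left(\frac{x^{4}}{3} + 3 x^{2} + \frac{1}{3} \right)}}{2} - 2 x + 2 \sqrt{\frac{9}{8} - \frac{\sqrt{77}}{8}} \operatorname{atan}{\left(\frac{\sqrt{2} x}{\sqrt{9 - \sqrt{77}}} \right)} + 2 \sqrt{\frac{\sqrt{77}}{8} + \frac{9}{8}} \operatorname{atan}{\left(\frac{\sqrt{2} x}{\sqrt{\sqrt{77} + 9}} \right)} + C.
The condition gives C = \frac{\log{\left(\frac{53}{48} \right)}}{4} + \frac{\sqrt{2} \sqrt{9 - \sqrt{77}} \operatorname{atan}{\left(\frac{\sqrt{2}}{2 \sqrt{9 - \sqrt{77}}} \right)}}{2} + \frac{\sqrt{2} \sqrt{\sqrt{77} + 9} \operatorname{atan}{\left(\frac{\sqrt{2}}{2 \sqrt{\sqrt{77} + 9}} \right)}}{2} - (-1 + \frac{\log{\left(\frac{53}{48} \right)}}{4} + \frac{\sqrt{2} \sqrt{9 - \sqrt{77}} \operatorname{atan}{\left(\frac{\sqrt{2}}{2 \sqrt{9 - \sqrt{77}}} \right)}}{2} + \frac{\sqrt{2} \sqrt{\sqrt{77} + 9} \operatorname{atan}{\left(\frac{\sqrt{2}}{2 \sqrt{\sqrt{77} + 9}} \right)}}{2}) = 1.
So G(x) = \frac{x \log{\left(\frac{x^{4}}{3} + 3 x^{2} + \frac{1}{3} \right)}}{2} - 2 x + 2 \sqrt{\frac{9}{8} - \frac{\sqrt{77}}{8}} \operatorname{atan}{\left(\frac{\sqrt{2} x}{\sqrt{9 - \sqrt{77}}} \right)} + 2 \sqrt{\frac{\sqrt{77}}{8} + \frac{9}{8}} \operatorname{atan}{\left(\frac{\sqrt{2} x}{\sqrt{\sqrt{77} + 9}} \right)} + 1.
Check: d/dx[\frac{x \log{\left(\frac{x^{4}}{3} + 3 x^{2} + \frac{1}{3} \right)}}{2} - 2 x + 2 \sqrt{\frac{9}{8} - \frac{\sqrt{77}}{8}} \operatorname{atan}{\left(\frac{\sqrt{2} x}{\sqrt{9 - \sqrt{77}}} \right)} + 2 \sqrt{\frac{\sqrt{77}}{8} + \frac{9}{8}} \operatorname{atan}{\left(\frac{\sqrt{2} x}{\sqrt{\sqrt{77} + 9}} \right)} + 1] = \frac{\log{\left(\frac{x^{4}}{3} + 3 x^{2} + \frac{1}{3} \right)}}{2} = G'(x).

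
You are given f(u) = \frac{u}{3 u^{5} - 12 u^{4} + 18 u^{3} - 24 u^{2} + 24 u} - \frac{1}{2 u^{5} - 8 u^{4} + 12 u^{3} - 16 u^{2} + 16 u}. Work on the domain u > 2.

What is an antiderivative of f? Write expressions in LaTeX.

The denominator factors as 6 u \left(u - 2\right)^{2} \left(u^{2} + 2\right); partial fractions split f into directly integrable pieces: \frac{11 u - 8}{216 \left(u^{2} + 2\right)} + \frac{5}{432 \left(u - 2\right)} + \frac{1}{72 \left(u - 2\right)^{2}} - \frac{1}{16 u}.
Check: d/du[- \frac{27 u \log{\left(u \right)} - 5 u \log{\left(u - 2 \right)} - 11 u \log{\left(u^{2} + 2 \right)} + 8 \sqrt{2} u \operatorname{atan}{\left(\frac{\sqrt{2} u}{2} \right)} - 54 \log{\left(u \right)} + 10 \log{\left(u - 2 \right)} + 22 \log{\left(u^{2} + 2 \right)} - 16 \sqrt{2} \operatorname{atan}{\left(\frac{\sqrt{2} u}{2} \right)} + 6}{432 \left(u - 2\right)}] = \frac{2 u - 3}{6 u^{5} - 24 u^{4} + 36 u^{3} - 48 u^{2} + 48 u}, which equals f(u).

An antiderivative is F(u) = - \frac{27 u \log{\left(u \right)} - 5 u \log{\left(u - 2 \right)} - 11 u \log{\left(u^{2} + 2 \right)} + 8 \sqrt{2} u \operatorname{atan}{\left(\frac{\sqrt{2} u}{2} \right)} - 54 \log{\left(u \right)} + 10 \log{\left(u - 2 \right)} + 22 \log{\left(u^{2} + 2 \right)} - 16 \sqrt{2} \operatorname{atan}{\left(\frac{\sqrt{2} u}{2} \right)} + 6}{432 \left(u - 2\right)}.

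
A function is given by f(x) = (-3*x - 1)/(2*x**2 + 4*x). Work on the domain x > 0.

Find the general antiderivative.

F(x) = -log(x)/4 - 5*log(x + 2)/4 + C

The denominator factors as 2*x*(x + 2); partial fractions split f into directly integrable pieces: -5/(4*(x + 2)) - 1/(4*x).
Check: d/dx[-log(x)/4 - 5*log(x + 2)/4] = (-3*x - 1)/(2*x**2 + 4*x) = f(x).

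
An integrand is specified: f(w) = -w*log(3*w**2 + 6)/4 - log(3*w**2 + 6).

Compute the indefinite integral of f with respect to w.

Integrate term by term and add the pieces.
Check: d/dw[w**2/8 + 2*w + (-w**2/8 - w)*log(3*w**2 + 6) - log(w**2 + 2)/4 - 2*sqrt(2)*atan(sqrt(2)*w/2)] = -w*log(w**2 + 2)/4 - w*log(3)/4 - log(w**2 + 2) - log(3), which equals f(w).

F(w) = w**2/8 + 2*w + (-w**2/8 - w)*log(3*w**2 + 6) - log(w**2 + 2)/4 - 2*sqrt(2)*atan(sqrt(2)*w/2) + C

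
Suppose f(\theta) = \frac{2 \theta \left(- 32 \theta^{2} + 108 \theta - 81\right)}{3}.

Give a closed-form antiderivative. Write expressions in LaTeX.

An antiderivative is F(\theta) = - \frac{\theta^{2} \left(4 \theta - 9\right)^{2}}{3}.

f matches the chain-rule pattern g'(h)*h' with inner function h(\theta) = - \frac{4 \theta^{2}}{3} + 3 \theta; substituting u = h(\theta) collapses the integral.
Check: d/d\theta[- \frac{\theta^{2} \left(4 \theta - 9\right)^{2}}{3}] = - \frac{64 \theta^{3}}{3} + 72 \theta^{2} - 54 \theta, which equals f(\theta).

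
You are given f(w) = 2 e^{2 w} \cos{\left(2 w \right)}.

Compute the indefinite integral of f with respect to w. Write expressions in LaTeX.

F(w) = \frac{e^{2 w} \sin{\left(2 w \right)}}{2} + \frac{e^{2 w} \cos{\left(2 w \right)}}{2} + C

Check any antiderivative F(w) by computing F'(w) and comparing it with f(w).
Check: d/dw[\frac{e^{2 w} \sin{\left(2 w \right)}}{2} + \frac{e^{2 w} \cos{\left(2 w \right)}}{2}] = 2 e^{2 w} \cos{\left(2 w \right)} = f(w).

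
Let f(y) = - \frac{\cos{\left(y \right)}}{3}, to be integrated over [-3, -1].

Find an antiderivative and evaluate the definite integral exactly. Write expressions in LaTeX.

Antiderivative: F(y) = - \frac{\sin{\left(y \right)}}{3}; value = - \frac{\sin{\left(3 \right)}}{3} + \frac{\sin{\left(1 \right)}}{3}

A candidate is checked by its d/dy: the result must match f(y).
F(y) = - \frac{\sin{\left(y \right)}}{3} is an antiderivative of f.
Check: d/dy[- \frac{\sin{\left(y \right)}}{3}] = - \frac{\cos{\left(y \right)}}{3} = f(y).
F(-1) = \frac{\sin{\left(1 \right)}}{3}; F(-3) = \frac{\sin{\left(3 \right)}}{3}.
Integral = F(-1) - F(-3) = - \frac{\sin{\left(3 \right)}}{3} + \frac{\sin{\left(1 \right)}}{3}.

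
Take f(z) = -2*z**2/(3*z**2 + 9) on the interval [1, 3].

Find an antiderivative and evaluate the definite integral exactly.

Antiderivative: F(z) = -2*(z - sqrt(3)*atan(sqrt(3)*z/3))/3; value = -4/3 + sqrt(3)*pi/9

Recover f(z) by differentiating a candidate F(z); any mismatch rules it out.
F(z) = -2*(z - sqrt(3)*atan(sqrt(3)*z/3))/3 is an antiderivative of f.
Check: d/dz[-2*(z - sqrt(3)*atan(sqrt(3)*z/3))/3] = -2*z**2/(3*z**2 + 9) = f(z).
F(3) = -2 + 2*sqrt(3)*pi/9; F(1) = -2/3 + sqrt(3)*pi/9.
Integral = F(3) - F(1) = -4/3 + sqrt(3)*pi/9.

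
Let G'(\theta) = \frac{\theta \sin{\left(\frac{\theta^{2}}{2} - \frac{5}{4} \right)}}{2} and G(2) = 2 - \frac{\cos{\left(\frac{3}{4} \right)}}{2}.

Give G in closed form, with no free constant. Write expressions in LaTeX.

G(\theta) = - \frac{\cos{\left(\frac{\theta^{2}}{2} - \frac{5}{4} \right)} - 4}{2}

The substitution u = \frac{\theta^{2}}{2} - \frac{5}{4} works: G'(\theta) is exactly (dG/du)*(du/d\theta) for that inner function.
A general antiderivative is - \frac{\cos{\left(\frac{\theta^{2}}{2} - \frac{5}{4} \right)}}{2} + C.
The condition gives C = 2 - \frac{\cos{\left(\frac{3}{4} \right)}}{2} - (- \frac{\cos{\left(\frac{3}{4} \right)}}{2}) = 2.
So G(\theta) = - \frac{\cos{\left(\frac{\theta^{2}}{2} - \frac{5}{4} \right)} - 4}{2}.
Check: d/d\theta[- \frac{\cos{\left(\frac{\theta^{2}}{2} - \frac{5}{4} \right)} - 4}{2}] = \frac{\theta \sin{\left(\frac{\theta^{2}}{2} - \frac{5}{4} \right)}}{2} = G'(\theta).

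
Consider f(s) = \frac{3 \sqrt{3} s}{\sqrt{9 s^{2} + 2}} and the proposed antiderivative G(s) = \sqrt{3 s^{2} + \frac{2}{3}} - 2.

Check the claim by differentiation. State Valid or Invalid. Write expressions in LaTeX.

d/ds[G] = \frac{3 \sqrt{3} s}{\sqrt{9 s^{2} + 2}}
This equals f(s) exactly, so the claim holds.

Valid: G'(s) = f(s).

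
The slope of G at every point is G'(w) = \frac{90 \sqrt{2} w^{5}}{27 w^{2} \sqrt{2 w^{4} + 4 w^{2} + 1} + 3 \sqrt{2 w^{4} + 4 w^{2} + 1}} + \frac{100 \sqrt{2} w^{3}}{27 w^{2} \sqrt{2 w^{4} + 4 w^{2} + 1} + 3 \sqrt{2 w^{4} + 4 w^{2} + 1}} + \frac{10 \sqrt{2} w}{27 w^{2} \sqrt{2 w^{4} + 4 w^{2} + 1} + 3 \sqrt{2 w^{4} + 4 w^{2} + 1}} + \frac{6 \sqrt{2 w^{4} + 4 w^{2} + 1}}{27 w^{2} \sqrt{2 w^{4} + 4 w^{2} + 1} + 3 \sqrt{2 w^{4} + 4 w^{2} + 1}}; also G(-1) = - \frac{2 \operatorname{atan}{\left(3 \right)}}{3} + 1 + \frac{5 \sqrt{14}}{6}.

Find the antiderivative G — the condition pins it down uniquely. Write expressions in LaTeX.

Integrate term by term and add the pieces.
A general antiderivative is \frac{5 \sqrt{w^{4} + 2 w^{2} + \frac{1}{2}}}{3} + \frac{2 \operatorname{atan}{\left(3 w \right)}}{3} + C.
The condition gives C = - \frac{2 \operatorname{atan}{\left(3 \right)}}{3} + 1 + \frac{5 \sqrt{14}}{6} - (- \frac{2 \operatorname{atan}{\left(3 \right)}}{3} + \frac{5 \sqrt{14}}{6}) = 1.
So G(w) = \frac{\sqrt{2} \left(5 \sqrt{2 w^{4} + 4 w^{2} + 1} + 2 \sqrt{2} \operatorname{atan}{\left(3 w \right)} + 3 \sqrt{2}\right)}{6}.
Check: d/dw[\frac{\sqrt{2} \left(5 \sqrt{2 w^{4} + 4 w^{2} + 1} + 2 \sqrt{2} \operatorname{atan}{\left(3 w \right)} + 3 \sqrt{2}\right)}{6}] = \frac{90 \sqrt{2} w^{5} + 100 \sqrt{2} w^{3} + 10 \sqrt{2} w + 6 \sqrt{2 w^{4} + 4 w^{2} + 1}}{27 w^{2} \sqrt{2 w^{4} + 4 w^{2} + 1} + 3 \sqrt{2 w^{4} + 4 w^{2} + 1}}, which equals G'(w).

G(w) = \frac{\sqrt{2} \left(5 \sqrt{2 w^{4} + 4 w^{2} + 1} + 2 \sqrt{2} \operatorname{atan}{\left(3 w \right)} + 3 \sqrt{2}\right)}{6}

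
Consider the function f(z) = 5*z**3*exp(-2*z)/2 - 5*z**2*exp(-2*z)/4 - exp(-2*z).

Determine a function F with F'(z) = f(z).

f has the shape u'v + uv' for u = -5*z**3/4 - 5*z**2/4 - 5*z/4 - 1/8 and v = exp(-2*z) — it is the derivative of the product u*v.
Check: d/dz[-(10*z**3 + 10*z**2 + 10*z + 1)*exp(-2*z)/8] = (10*z**3 - 5*z**2 - 4)*exp(-2*z)/4, which equals f(z).

An antiderivative is F(z) = -(10*z**3 + 10*z**2 + 10*z + 1)*exp(-2*z)/8.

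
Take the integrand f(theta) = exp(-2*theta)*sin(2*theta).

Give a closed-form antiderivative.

An antiderivative is F(theta) = -exp(-2*theta)*sin(2*theta)/4 - exp(-2*theta)*cos(2*theta)/4.

A candidate is checked by its d/dtheta: the result must match f(theta).
Check: d/dtheta[-exp(-2*theta)*sin(2*theta)/4 - exp(-2*theta)*cos(2*theta)/4] = exp(-2*theta)*sin(2*theta) = f(theta).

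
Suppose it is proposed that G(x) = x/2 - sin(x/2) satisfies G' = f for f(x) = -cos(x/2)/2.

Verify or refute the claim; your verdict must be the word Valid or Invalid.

d/dx[G] = 1/2 - cos(x/2)/2
d/dx[G] - f(x) = 1/2 != 0.

Invalid: d/dx[G] - f = 1/2, which is not 0.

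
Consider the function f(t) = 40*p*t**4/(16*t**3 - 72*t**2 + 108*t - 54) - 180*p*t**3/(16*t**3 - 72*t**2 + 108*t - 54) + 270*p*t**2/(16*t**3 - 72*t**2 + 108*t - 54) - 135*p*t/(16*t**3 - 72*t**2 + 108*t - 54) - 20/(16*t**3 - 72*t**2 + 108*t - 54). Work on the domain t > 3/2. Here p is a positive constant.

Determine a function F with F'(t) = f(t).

An antiderivative is F(t) = 5*(p*t**2*(2*t - 3)**2 + 2)/(4*(2*t - 3)**2).

Integrate term by term and add the pieces.
Check: d/dt[5*(p*t**2*(2*t - 3)**2 + 2)/(4*(2*t - 3)**2)] = (40*p*t**4 - 180*p*t**3 + 270*p*t**2 - 135*p*t - 20)/(16*t**3 - 72*t**2 + 108*t - 54), which equals f(t).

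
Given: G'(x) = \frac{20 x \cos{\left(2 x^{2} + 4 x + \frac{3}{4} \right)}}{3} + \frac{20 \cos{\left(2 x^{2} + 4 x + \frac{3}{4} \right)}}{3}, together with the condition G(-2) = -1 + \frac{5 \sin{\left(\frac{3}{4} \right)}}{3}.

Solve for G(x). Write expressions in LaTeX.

G(x) = \frac{5 \sin{\left(2 x^{2} + 4 x + \frac{3}{4} \right)}}{3} - 1

G'(x) matches the chain-rule pattern g'(h)*h' with inner function h(x) = 2 x^{2} + 4 x + \frac{3}{4}; substituting u = h(x) collapses the integral.
A general antiderivative is \frac{5 \sin{\left(2 x^{2} + 4 x + \frac{3}{4} \right)}}{3} + C.
The condition gives C = -1 + \frac{5 \sin{\left(\frac{3}{4} \right)}}{3} - (\frac{5 \sin{\left(\frac{3}{4} \right)}}{3}) = -1.
So G(x) = \frac{5 \sin{\left(2 x^{2} + 4 x + \frac{3}{4} \right)}}{3} - 1.
Check: d/dx[\frac{5 \sin{\left(2 x^{2} + 4 x + \frac{3}{4} \right)}}{3} - 1] = \frac{20 x \cos{\left(2 x^{2} + 4 x + \frac{3}{4} \right)}}{3} + \frac{20 \cos{\left(2 x^{2} + 4 x + \frac{3}{4} \right)}}{3} = G'(x).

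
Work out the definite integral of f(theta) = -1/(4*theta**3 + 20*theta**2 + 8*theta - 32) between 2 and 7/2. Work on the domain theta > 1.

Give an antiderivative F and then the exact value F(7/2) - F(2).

Factor the denominator (4*(theta - 1)*(theta + 2)*(theta + 4)) and decompose: f = -1/(40*(theta + 4)) + 1/(24*(theta + 2)) - 1/(60*(theta - 1)); each piece integrates to a log, atan, or power term.
F(theta) = -log(theta - 1)/60 + log(theta + 2)/24 - log(theta + 4)/40 is an antiderivative of f.
Check: d/dtheta[-log(theta - 1)/60 + log(theta + 2)/24 - log(theta + 4)/40] = -1/(4*theta**3 + 20*theta**2 + 8*theta - 32) = f(theta).
F(7/2) = -log(15/2)/40 - log(5/2)/60 + log(11/2)/24; F(2) = -log(6)/40 + log(4)/24.
Integral = F(7/2) - F(2) = -log(4)/24 - log(15/2)/40 - log(5/2)/60 + log(6)/40 + log(11/2)/24.

Antiderivative: F(theta) = -log(theta - 1)/60 + log(theta + 2)/24 - log(theta + 4)/40; value = -log(4)/24 - log(15/2)/40 - log(5/2)/60 + log(6)/40 + log(11/2)/24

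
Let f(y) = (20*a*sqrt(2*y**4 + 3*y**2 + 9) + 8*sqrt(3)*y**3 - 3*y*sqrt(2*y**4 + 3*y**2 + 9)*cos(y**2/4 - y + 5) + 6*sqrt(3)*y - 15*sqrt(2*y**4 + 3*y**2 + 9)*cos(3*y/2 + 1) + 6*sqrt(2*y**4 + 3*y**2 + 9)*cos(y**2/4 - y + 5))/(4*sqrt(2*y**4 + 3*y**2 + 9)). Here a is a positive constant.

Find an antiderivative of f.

An antiderivative is F(y) = 5*a*y + 3*sqrt(2*y**4/3 + y**2 + 3)/2 - 5*sin(3*y/2 + 1)/2 - 3*sin(y**2/4 - y + 5)/2.

Any candidate F(y) must reproduce f(y) exactly when differentiated.
Check: d/dy[5*a*y + 3*sqrt(2*y**4/3 + y**2 + 3)/2 - 5*sin(3*y/2 + 1)/2 - 3*sin(y**2/4 - y + 5)/2] = (20*a*sqrt(2*y**4 + 3*y**2 + 9) + 8*sqrt(3)*y**3 - 3*y*sqrt(2*y**4 + 3*y**2 + 9)*cos(y**2/4 - y + 5) + 6*sqrt(3)*y - 15*sqrt(2*y**4 + 3*y**2 + 9)*cos(3*y/2 + 1) + 6*sqrt(2*y**4 + 3*y**2 + 9)*cos(y**2/4 - y + 5))/(4*sqrt(2*y**4 + 3*y**2 + 9)) = f(y).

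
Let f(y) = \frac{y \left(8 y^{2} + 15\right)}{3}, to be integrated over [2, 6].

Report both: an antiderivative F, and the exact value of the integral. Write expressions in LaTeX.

Antiderivative: F(y) = \frac{4 y^{4} + 15 y^{2} + 8}{6}; value = \frac{2800}{3}

A first test for any F(y): its y-derivative must equal f(y) identically.
F(y) = \frac{4 y^{4} + 15 y^{2} + 8}{6} is an antiderivative of f.
Check: d/dy[\frac{4 y^{4} + 15 y^{2} + 8}{6}] = \frac{8 y^{3}}{3} + 5 y, which equals f(y).
F(6) = \frac{2866}{3}; F(2) = 22.
Integral = F(6) - F(2) = \frac{2800}{3}.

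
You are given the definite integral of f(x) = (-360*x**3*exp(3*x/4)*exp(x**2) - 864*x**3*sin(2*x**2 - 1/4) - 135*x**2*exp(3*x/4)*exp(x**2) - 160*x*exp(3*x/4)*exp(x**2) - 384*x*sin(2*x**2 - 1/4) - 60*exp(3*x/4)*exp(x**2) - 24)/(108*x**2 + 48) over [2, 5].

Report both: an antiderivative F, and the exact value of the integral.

Antiderivative: F(x) = -5*exp(3*x/4)*exp(x**2)/3 + 2*cos(2*x**2 - 1/4) - atan(3*x/2)/3; value = -5*exp(115/4)/3 - atan(15/2)/3 - 2*cos(31/4) + atan(3)/3 + 2*cos(199/4) + 5*exp(11/2)/3

Check any antiderivative F(x) by computing F'(x) and comparing it with f(x).
F(x) = -5*exp(3*x/4)*exp(x**2)/3 + 2*cos(2*x**2 - 1/4) - atan(3*x/2)/3 is an antiderivative of f.
Check: d/dx[-5*exp(3*x/4)*exp(x**2)/3 + 2*cos(2*x**2 - 1/4) - atan(3*x/2)/3] = (-360*x**3*exp(3*x/4)*exp(x**2) - 864*x**3*sin(2*x**2 - 1/4) - 135*x**2*exp(3*x/4)*exp(x**2) - 160*x*exp(3*x/4)*exp(x**2) - 384*x*sin(2*x**2 - 1/4) - 60*exp(3*x/4)*exp(x**2) - 24)/(108*x**2 + 48) = f(x).
F(5) = -5*exp(115/4)/3 - atan(15/2)/3 + 2*cos(199/4); F(2) = -5*exp(11/2)/3 - atan(3)/3 + 2*cos(31/4).
Integral = F(5) - F(2) = -5*exp(115/4)/3 - atan(15/2)/3 - 2*cos(31/4) + atan(3)/3 + 2*cos(199/4) + 5*exp(11/2)/3.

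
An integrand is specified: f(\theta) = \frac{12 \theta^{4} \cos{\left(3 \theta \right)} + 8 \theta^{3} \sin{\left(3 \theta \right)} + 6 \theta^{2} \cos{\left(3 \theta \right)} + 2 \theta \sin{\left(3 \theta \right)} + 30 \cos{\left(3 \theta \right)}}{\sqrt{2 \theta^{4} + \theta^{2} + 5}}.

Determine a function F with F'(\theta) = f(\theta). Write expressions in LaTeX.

An antiderivative is F(\theta) = 2 \sqrt{2 \theta^{4} + \theta^{2} + 5} \sin{\left(3 \theta \right)}.

f has the shape u'v + uv' for u = 2 \sqrt{2 \theta^{4} + \theta^{2} + 5} and v = \sin{\left(3 \theta \right)} — it is the derivative of the product u*v.
Check: d/d\theta[2 \sqrt{2 \theta^{4} + \theta^{2} + 5} \sin{\left(3 \theta \right)}] = \frac{12 \theta^{4} \cos{\left(3 \theta \right)} + 8 \theta^{3} \sin{\left(3 \theta \right)} + 6 \theta^{2} \cos{\left(3 \theta \right)} + 2 \theta \sin{\left(3 \theta \right)} + 30 \cos{\left(3 \theta \right)}}{\sqrt{2 \theta^{4} + \theta^{2} + 5}} = f(\theta).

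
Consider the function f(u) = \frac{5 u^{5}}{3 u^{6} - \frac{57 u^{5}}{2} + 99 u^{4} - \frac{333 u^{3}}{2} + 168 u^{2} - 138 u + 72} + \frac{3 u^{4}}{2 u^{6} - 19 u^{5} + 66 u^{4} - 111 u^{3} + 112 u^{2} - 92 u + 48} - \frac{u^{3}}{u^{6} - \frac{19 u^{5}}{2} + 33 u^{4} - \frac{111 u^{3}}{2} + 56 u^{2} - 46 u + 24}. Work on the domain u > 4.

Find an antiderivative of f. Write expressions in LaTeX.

An antiderivative is F(u) = - \frac{- 395200 u \log{\left(u - 4 \right)} + 65416 u \log{\left(u - 2 \right)} + 275400 u \log{\left(u - \frac{3}{2} \right)} - 433 u \log{\left(u^{2} + 1 \right)} + 2588 u \operatorname{atan}{\left(u \right)} + 790400 \log{\left(u - 4 \right)} - 130832 \log{\left(u - 2 \right)} - 550800 \log{\left(u - \frac{3}{2} \right)} + 866 \log{\left(u^{2} + 1 \right)} - 5176 \operatorname{atan}{\left(u \right)} - 459680}{33150 \left(u - 2\right)}.

The denominator factors as 3 \left(u - 4\right) \left(u - 2\right)^{2} \left(2 u - 3\right) \left(u^{2} + 1\right); partial fractions split f into directly integrable pieces: \frac{433 u - 1294}{16575 \left(u^{2} + 1\right)} - \frac{216}{13 \left(2 u - 3\right)} - \frac{148}{75 \left(u - 2\right)} - \frac{208}{15 \left(u - 2\right)^{2}} + \frac{608}{51 \left(u - 4\right)}.
Check: d/du[- \frac{- 395200 u \log{\left(u - 4 \right)} + 65416 u \log{\left(u - 2 \right)} + 275400 u \log{\left(u - \frac{3}{2} \right)} - 433 u \log{\left(u^{2} + 1 \right)} + 2588 u \operatorname{atan}{\left(u \right)} + 790400 \log{\left(u - 4 \right)} - 130832 \log{\left(u - 2 \right)} - 550800 \log{\left(u - \frac{3}{2} \right)} + 866 \log{\left(u^{2} + 1 \right)} - 5176 \operatorname{atan}{\left(u \right)} - 459680}{33150 \left(u - 2\right)}] = \frac{10 u^{5} + 9 u^{4} - 6 u^{3}}{6 u^{6} - 57 u^{5} + 198 u^{4} - 333 u^{3} + 336 u^{2} - 276 u + 144}, which equals f(u).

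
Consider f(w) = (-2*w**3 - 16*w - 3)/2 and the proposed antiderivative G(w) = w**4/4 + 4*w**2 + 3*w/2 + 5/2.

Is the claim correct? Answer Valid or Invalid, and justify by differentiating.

d/dw[G] = w**3 + 8*w + 3/2
d/dw[G] - f(w) = 2*w**3 + 16*w + 3 != 0.

Invalid: d/dw[G] - f = 2*w**3 + 16*w + 3, which is not 0.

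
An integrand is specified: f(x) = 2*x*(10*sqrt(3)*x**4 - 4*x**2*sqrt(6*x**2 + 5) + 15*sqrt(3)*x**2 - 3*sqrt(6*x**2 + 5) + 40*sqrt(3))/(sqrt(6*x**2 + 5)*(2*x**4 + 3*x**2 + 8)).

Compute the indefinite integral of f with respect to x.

An antiderivative F(x) passes only if d/dx[F] lands on f(x) exactly.
Check: d/dx[(5*sqrt(3)*sqrt(6*x**2 + 5) - 3*log(x**4/3 + x**2/2 + 4/3))/3] = (20*sqrt(3)*x**5 - 8*x**3*sqrt(6*x**2 + 5) + 30*sqrt(3)*x**3 - 6*x*sqrt(6*x**2 + 5) + 80*sqrt(3)*x)/(2*x**4*sqrt(6*x**2 + 5) + 3*x**2*sqrt(6*x**2 + 5) + 8*sqrt(6*x**2 + 5)), which equals f(x).

F(x) = (5*sqrt(3)*sqrt(6*x**2 + 5) - 3*log(x**4/3 + x**2/2 + 4/3))/3 + C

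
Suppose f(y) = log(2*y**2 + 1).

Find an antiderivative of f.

For F(y) to be correct the identity F'(y) - f(y) = 0 must hold.
Check: d/dy[y*log(2*y**2 + 1) - 2*y + sqrt(2)*atan(sqrt(2)*y)] = log(2*y**2 + 1) = f(y).

An antiderivative is F(y) = y*log(2*y**2 + 1) - 2*y + sqrt(2)*atan(sqrt(2)*y).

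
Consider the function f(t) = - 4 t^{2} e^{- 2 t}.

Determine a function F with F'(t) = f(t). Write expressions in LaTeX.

Recognize the product-rule pattern: f = u'v + uv' with u = 2 t^{2} + 2 t + 1, v = e^{- 2 t}, so integration by parts undoes it.
Check: d/dt[\left(2 t^{2} + 2 t + 1\right) e^{- 2 t}] = - 4 t^{2} e^{- 2 t} = f(t).

An antiderivative is F(t) = \left(2 t^{2} + 2 t + 1\right) e^{- 2 t}.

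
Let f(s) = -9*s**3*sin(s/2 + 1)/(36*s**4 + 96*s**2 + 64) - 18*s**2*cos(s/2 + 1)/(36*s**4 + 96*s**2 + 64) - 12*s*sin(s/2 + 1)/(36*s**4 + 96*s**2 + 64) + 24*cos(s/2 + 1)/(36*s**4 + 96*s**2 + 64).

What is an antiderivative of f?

An antiderivative is F(s) = s*cos(s/2 + 1)/(2*s**2 + 8/3).

The integrand splits into summands that can be handled one at a time.
Check: d/ds[s*cos(s/2 + 1)/(2*s**2 + 8/3)] = (-9*s**3*sin(s/2 + 1) - 18*s**2*cos(s/2 + 1) - 12*s*sin(s/2 + 1) + 24*cos(s/2 + 1))/(36*s**4 + 96*s**2 + 64), which equals f(s).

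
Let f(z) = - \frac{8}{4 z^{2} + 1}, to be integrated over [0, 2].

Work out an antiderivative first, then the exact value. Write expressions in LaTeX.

Antiderivative: F(z) = - 4 \operatorname{atan}{\left(2 z \right)}; value = - 4 \operatorname{atan}{\left(4 \right)}

Differentiate the proposed F(z) back; it has to land on f(z) exactly.
F(z) = - 4 \operatorname{atan}{\left(2 z \right)} is an antiderivative of f.
Check: d/dz[- 4 \operatorname{atan}{\left(2 z \right)}] = - \frac{8}{4 z^{2} + 1} = f(z).
F(2) = - 4 \operatorname{atan}{\left(4 \right)}; F(0) = 0.
Integral = F(2) - F(0) = - 4 \operatorname{atan}{\left(4 \right)}.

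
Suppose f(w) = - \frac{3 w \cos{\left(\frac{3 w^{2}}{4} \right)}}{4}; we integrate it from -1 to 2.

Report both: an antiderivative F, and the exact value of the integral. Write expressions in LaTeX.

f matches the chain-rule pattern g'(h)*h' with inner function h(w) = \frac{3 w^{2}}{4}; substituting u = h(w) collapses the integral.
F(w) = - \frac{\sin{\left(\frac{3 w^{2}}{4} \right)}}{2} is an antiderivative of f.
Check: d/dw[- \frac{\sin{\left(\frac{3 w^{2}}{4} \right)}}{2}] = - \frac{3 w \cos{\left(\frac{3 w^{2}}{4} \right)}}{4} = f(w).
F(2) = - \frac{\sin{\left(3 \right)}}{2}; F(-1) = - \frac{\sin{\left(\frac{3}{4} \right)}}{2}.
Integral = F(2) - F(-1) = - \frac{\sin{\left(3 \right)}}{2} + \frac{\sin{\left(\frac{3}{4} \right)}}{2}.

Antiderivative: F(w) = - \frac{\sin{\left(\frac{3 w^{2}}{4} \right)}}{2}; value = - \frac{\sin{\left(3 \right)}}{2} + \frac{\sin{\left(\frac{3}{4} \right)}}{2}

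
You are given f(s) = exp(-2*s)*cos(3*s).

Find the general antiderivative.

Recover f(s) by differentiating a candidate F(s); any mismatch rules it out.
Check: d/ds[3*exp(-2*s)*sin(3*s)/13 - 2*exp(-2*s)*cos(3*s)/13] = exp(-2*s)*cos(3*s) = f(s).

F(s) = 3*exp(-2*s)*sin(3*s)/13 - 2*exp(-2*s)*cos(3*s)/13 + C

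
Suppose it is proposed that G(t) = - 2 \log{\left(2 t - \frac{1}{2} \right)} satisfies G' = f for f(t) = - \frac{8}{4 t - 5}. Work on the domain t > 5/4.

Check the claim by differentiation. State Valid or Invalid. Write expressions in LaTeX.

Invalid: d/dt[G] - f = \frac{32}{16 t^{2} - 24 t + 5}, which is not 0.

d/dt[G] = - \frac{8}{4 t - 1}
d/dt[G] - f(t) = \frac{32}{16 t^{2} - 24 t + 5} != 0.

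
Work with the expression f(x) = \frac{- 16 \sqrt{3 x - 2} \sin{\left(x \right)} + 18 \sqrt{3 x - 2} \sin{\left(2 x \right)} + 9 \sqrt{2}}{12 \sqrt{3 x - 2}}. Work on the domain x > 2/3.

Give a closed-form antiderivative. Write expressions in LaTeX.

Whatever form F(x) takes, F'(x) = f(x) is non-negotiable.
Check: d/dx[\sqrt{\frac{3 x}{2} - 1} + \frac{4 \cos{\left(x \right)}}{3} - \frac{3 \cos{\left(2 x \right)}}{4}] = \frac{- 16 \sqrt{3 x - 2} \sin{\left(x \right)} + 18 \sqrt{3 x - 2} \sin{\left(2 x \right)} + 9 \sqrt{2}}{12 \sqrt{3 x - 2}} = f(x).

An antiderivative is F(x) = \sqrt{\frac{3 x}{2} - 1} + \frac{4 \cos{\left(x \right)}}{3} - \frac{3 \cos{\left(2 x \right)}}{4}.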